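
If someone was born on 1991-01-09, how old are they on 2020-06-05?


Birth: 1991-01-09
Reference: 2020-06-05
Year difference: 2020 - 1991 = 29

29 years old


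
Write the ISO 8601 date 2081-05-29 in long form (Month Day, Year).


ISO 2081-05-29 parses as year=2081, month=05, day=29
Month 5 -> May

May 29, 2081


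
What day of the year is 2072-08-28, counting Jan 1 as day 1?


Date: August 28, 2072
Days in months 1 through 7: 213
Plus 28 days in August

Day of year: 241


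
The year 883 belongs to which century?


Century = (year - 1) // 100 + 1
= (883 - 1) // 100 + 1
= 882 // 100 + 1
= 8 + 1

9th century


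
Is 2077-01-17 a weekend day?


Anchor: Jan 1, 2077. With p = 2077 - 1 = 2076: (p + p//4 - p//100 + p//400) mod 7 = (2076 + 519 - 20 + 5) mod 7 = 2580 mod 7 = 4 -> Friday (Mon=0 ... Sun=6)
Day of year: 17; offset = 16
Weekday index = (4 + 16) mod 7 = 6 -> Sunday
Weekend days: Saturday, Sunday

Yes


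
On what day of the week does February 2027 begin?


Target: February 1, 2027
Anchor: Jan 1, 2027. With p = 2027 - 1 = 2026: (p + p//4 - p//100 + p//400) mod 7 = (2026 + 506 - 20 + 5) mod 7 = 2517 mod 7 = 4 -> Friday (Mon=0 ... Sun=6)
Days before February (Jan): 31 days
Weekday index = (4 + 31) mod 7 = 0

Monday


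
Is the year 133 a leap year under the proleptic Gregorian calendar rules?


Gregorian leap year rule: divisible by 4, but not by 100, unless also by 400.
133 is not divisible by 4 -> not a leap year

No


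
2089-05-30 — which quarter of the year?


Month: May (month 5)
Q1: Jan-Mar, Q2: Apr-Jun, Q3: Jul-Sep, Q4: Oct-Dec

Q2


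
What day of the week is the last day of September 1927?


September 1927 has 30 days
Anchor: Jan 1, 1927. With p = 1927 - 1 = 1926: (p + p//4 - p//100 + p//400) mod 7 = (1926 + 481 - 19 + 4) mod 7 = 2392 mod 7 = 5 -> Saturday (Mon=0 ... Sun=6)
Days before September (Jan-Aug): 243; September 1 index = (5 + 243) mod 7 = 3 -> Thursday
Last day offset: 30 - 1 = 29 days
Weekday index = (3 + 29) mod 7 = 4

Friday, September 30


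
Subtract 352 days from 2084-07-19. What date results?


Start: 2084-07-19, subtract 352 days
Back 19 days from July 19 reaches June 30, 2084 -> 333 left
June 2084 has 30 days -> back to May 31, 2084 -> 303 left
May 2084 has 31 days -> back to April 30, 2084 -> 272 left
April 2084 has 30 days -> back to March 31, 2084 -> 242 left
March 2084 has 31 days -> back to February 29, 2084 -> 211 left
February 2084 has 29 days -> back to January 31, 2084 -> 182 left
January 2084 has 31 days -> back to December 31, 2083 -> 151 left
December 2083 has 31 days -> back to November 30, 2083 -> 120 left
November 2083 has 30 days -> back to October 31, 2083 -> 90 left
October 2083 has 31 days -> back to September 30, 2083 -> 59 left
September 2083 has 30 days -> back to August 31, 2083 -> 29 left
August 2083: 31 - 29 = 2 -> lands on August 2

Result: 2083-08-02


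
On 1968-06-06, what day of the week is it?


Date: June 6, 1968
Anchor: Jan 1, 1968. With p = 1968 - 1 = 1967: (p + p//4 - p//100 + p//400) mod 7 = (1967 + 491 - 19 + 4) mod 7 = 2443 mod 7 = 0 -> Monday (Mon=0 ... Sun=6)
Days before June (Jan-May): 152; offset = 152 + 6 - 1 = 157
Weekday index = (0 + 157) mod 7 = 3

Day of the week: Thursday


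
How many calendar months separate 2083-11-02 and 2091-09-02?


From November 2083 to September 2091
8 years * 12 = 96 months, minus 2 months = 94

94 months


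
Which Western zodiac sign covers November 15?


Date: November 15
Conventional tropical zodiac dates: Scorpio from October 23 onward; Sagittarius starts November 22
November 15 falls within the Scorpio range

Scorpio


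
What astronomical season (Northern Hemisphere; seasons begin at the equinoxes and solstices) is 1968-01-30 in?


Date: January 30
Astronomical Winter (approx.; exact equinox/solstice day varies by year): December 21 to March 19
January 30 falls within the Winter window

Winter


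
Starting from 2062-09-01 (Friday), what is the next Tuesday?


Current: Friday
Target: Tuesday
Days ahead: 4

Next Tuesday: 2062-09-05


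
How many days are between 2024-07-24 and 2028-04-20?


From 2024-07-24 to 2028-04-20
2024-07-24: days before July = 31 + 29 + 31 + 30 + 31 + 30 = 182 (2024 is a leap year); day of year = 182 + 24 = 206
2028-04-20: days before April = 31 + 29 + 31 = 91 (2028 is a leap year); day of year = 91 + 20 = 111
Rest of 2024: 366 - 206 = 160
Full years 2025 (365), 2026 (365), 2027 (365): 1095
Total = 160 + 1095 + 111 = 1366

1366 days


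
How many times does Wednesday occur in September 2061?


September 2061 has 30 days
Anchor: Jan 1, 2061. With p = 2061 - 1 = 2060: (p + p//4 - p//100 + p//400) mod 7 = (2060 + 515 - 20 + 5) mod 7 = 2560 mod 7 = 5 -> Saturday (Mon=0 ... Sun=6)
Days before September (Jan-Aug): 243; September 1 index = (5 + 243) mod 7 = 3 -> Thursday
First Wednesday is September 7
Wednesdays: 7, 14, 21, 28

4 Wednesdays


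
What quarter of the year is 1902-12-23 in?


Month: December (month 12)
Q1: Jan-Mar, Q2: Apr-Jun, Q3: Jul-Sep, Q4: Oct-Dec

Q4


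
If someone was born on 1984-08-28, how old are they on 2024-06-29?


Birth: 1984-08-28
Reference: 2024-06-29
Year difference: 2024 - 1984 = 40
Birthday not yet reached in 2024, subtract 1

39 years old


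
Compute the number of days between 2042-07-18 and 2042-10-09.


From 2042-07-18 to 2042-10-09
2042-07-18: days before July = 31 + 28 + 31 + 30 + 31 + 30 = 181 (2042 is not a leap year); day of year = 181 + 18 = 199
2042-10-09: days before October = 31 + 28 + 31 + 30 + 31 + 30 + 31 + 31 + 30 = 273 (2042 is not a leap year); day of year = 273 + 9 = 282
Same year: 282 - 199 = 83

83 days


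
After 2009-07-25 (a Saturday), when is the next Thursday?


Current: Saturday
Target: Thursday
Days ahead: 5

Next Thursday: 2009-07-30


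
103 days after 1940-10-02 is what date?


Start: 1940-10-02, add 103 days
October 1940 has 31 days: 31 - 2 = 29 days to October 31 -> 74 left
November 1940 has 30 days -> 44 left
December 1940 has 31 days -> 13 left
January 1941: 13 <= 31 -> lands on January 13

Result: 1941-01-13


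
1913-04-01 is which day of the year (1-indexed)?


Date: April 1, 1913
Days in months 1 through 3: 90
Plus 1 days in April

Day of year: 91


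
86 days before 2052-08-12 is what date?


Start: 2052-08-12, subtract 86 days
Back 12 days from August 12 reaches July 31, 2052 -> 74 left
July 2052 has 31 days -> back to June 30, 2052 -> 43 left
June 2052 has 30 days -> back to May 31, 2052 -> 13 left
May 2052: 31 - 13 = 18 -> lands on May 18

Result: 2052-05-18


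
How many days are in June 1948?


June 1948

30 days


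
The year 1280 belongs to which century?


Century = (year - 1) // 100 + 1
= (1280 - 1) // 100 + 1
= 1279 // 100 + 1
= 12 + 1

13th century


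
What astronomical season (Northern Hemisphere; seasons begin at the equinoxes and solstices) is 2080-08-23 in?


Date: August 23
Astronomical Summer (approx.; exact equinox/solstice day varies by year): June 21 to September 21
August 23 falls within the Summer window

Summer


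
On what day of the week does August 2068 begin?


Target: August 1, 2068
Anchor: Jan 1, 2068. With p = 2068 - 1 = 2067: (p + p//4 - p//100 + p//400) mod 7 = (2067 + 516 - 20 + 5) mod 7 = 2568 mod 7 = 6 -> Sunday (Mon=0 ... Sun=6)
Days before August (Jan-Jul): 213 days
Weekday index = (6 + 213) mod 7 = 2

Wednesday


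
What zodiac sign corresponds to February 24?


Date: February 24
Conventional tropical zodiac dates: Pisces from February 19 onward; Aries starts March 21
February 24 falls within the Pisces range

Pisces


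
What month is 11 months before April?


April is month 4
4 - 11 = -7; wrap: -7 + 12 = 5

May


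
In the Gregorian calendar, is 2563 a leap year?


Gregorian leap year rule: divisible by 4, but not by 100, unless also by 400.
2563 is not divisible by 4 -> not a leap year

No


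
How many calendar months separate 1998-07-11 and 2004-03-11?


From July 1998 to March 2004
6 years * 12 = 72 months, minus 4 months = 68

68 months


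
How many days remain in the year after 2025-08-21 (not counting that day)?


Day of year: 233 of 365
Remaining = 365 - 233

132 days


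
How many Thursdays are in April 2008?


April 2008 has 30 days
Anchor: Jan 1, 2008. With p = 2008 - 1 = 2007: (p + p//4 - p//100 + p//400) mod 7 = (2007 + 501 - 20 + 5) mod 7 = 2493 mod 7 = 1 -> Tuesday (Mon=0 ... Sun=6)
Days before April (Jan-Mar): 91; April 1 index = (1 + 91) mod 7 = 1 -> Tuesday
First Thursday is April 3
Thursdays: 3, 10, 17, 24

4 Thursdays


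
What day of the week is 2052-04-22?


Date: April 22, 2052
Anchor: Jan 1, 2052. With p = 2052 - 1 = 2051: (p + p//4 - p//100 + p//400) mod 7 = (2051 + 512 - 20 + 5) mod 7 = 2548 mod 7 = 0 -> Monday (Mon=0 ... Sun=6)
Days before April (Jan-Mar): 91; offset = 91 + 22 - 1 = 112
Weekday index = (0 + 112) mod 7 = 0

Day of the week: Monday


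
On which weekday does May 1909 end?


May 1909 has 31 days
Anchor: Jan 1, 1909. With p = 1909 - 1 = 1908: (p + p//4 - p//100 + p//400) mod 7 = (1908 + 477 - 19 + 4) mod 7 = 2370 mod 7 = 4 -> Friday (Mon=0 ... Sun=6)
Days before May (Jan-Apr): 120; May 1 index = (4 + 120) mod 7 = 5 -> Saturday
Last day offset: 31 - 1 = 30 days
Weekday index = (5 + 30) mod 7 = 0

Monday, May 31


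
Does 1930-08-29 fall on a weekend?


Anchor: Jan 1, 1930. With p = 1930 - 1 = 1929: (p + p//4 - p//100 + p//400) mod 7 = (1929 + 482 - 19 + 4) mod 7 = 2396 mod 7 = 2 -> Wednesday (Mon=0 ... Sun=6)
Day of year: 241; offset = 240
Weekday index = (2 + 240) mod 7 = 4 -> Friday
Weekend days: Saturday, Sunday

No


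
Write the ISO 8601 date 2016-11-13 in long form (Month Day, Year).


ISO 2016-11-13 parses as year=2016, month=11, day=13
Month 11 -> November

November 13, 2016


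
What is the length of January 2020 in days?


January 2020

31 days


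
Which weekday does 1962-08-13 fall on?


Date: August 13, 1962
Anchor: Jan 1, 1962. With p = 1962 - 1 = 1961: (p + p//4 - p//100 + p//400) mod 7 = (1961 + 490 - 19 + 4) mod 7 = 2436 mod 7 = 0 -> Monday (Mon=0 ... Sun=6)
Days before August (Jan-Jul): 212; offset = 212 + 13 - 1 = 224
Weekday index = (0 + 224) mod 7 = 0

Day of the week: Monday


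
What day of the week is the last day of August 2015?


August 2015 has 31 days
Anchor: Jan 1, 2015. With p = 2015 - 1 = 2014: (p + p//4 - p//100 + p//400) mod 7 = (2014 + 503 - 20 + 5) mod 7 = 2502 mod 7 = 3 -> Thursday (Mon=0 ... Sun=6)
Days before August (Jan-Jul): 212; August 1 index = (3 + 212) mod 7 = 5 -> Saturday
Last day offset: 31 - 1 = 30 days
Weekday index = (5 + 30) mod 7 = 0

Monday, August 31


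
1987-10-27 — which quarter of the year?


Month: October (month 10)
Q1: Jan-Mar, Q2: Apr-Jun, Q3: Jul-Sep, Q4: Oct-Dec

Q4


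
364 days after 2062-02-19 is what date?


Start: 2062-02-19, add 364 days
February 2062 has 28 days: 28 - 19 = 9 days to February 28 -> 355 left
March 2062 has 31 days -> 324 left
April 2062 has 30 days -> 294 left
May 2062 has 31 days -> 263 left
June 2062 has 30 days -> 233 left
July 2062 has 31 days -> 202 left
August 2062 has 31 days -> 171 left
September 2062 has 30 days -> 141 left
October 2062 has 31 days -> 110 left
November 2062 has 30 days -> 80 left
December 2062 has 31 days -> 49 left
January 2063 has 31 days -> 18 left
February 2063: 18 <= 28 -> lands on February 18

Result: 2063-02-18


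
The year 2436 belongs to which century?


Century = (year - 1) // 100 + 1
= (2436 - 1) // 100 + 1
= 2435 // 100 + 1
= 24 + 1

25th century


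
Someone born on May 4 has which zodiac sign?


Date: May 4
Conventional tropical zodiac dates: Taurus from April 20 onward; Gemini starts May 21
May 4 falls within the Taurus range

Taurus


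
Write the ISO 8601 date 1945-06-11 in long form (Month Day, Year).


ISO 1945-06-11 parses as year=1945, month=06, day=11
Month 6 -> June

June 11, 1945


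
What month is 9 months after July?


July is month 7
7 + 9 = 16; wrap: 16 - 12 = 4

April


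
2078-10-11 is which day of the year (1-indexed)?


Date: October 11, 2078
Days in months 1 through 9: 273
Plus 11 days in October

Day of year: 284


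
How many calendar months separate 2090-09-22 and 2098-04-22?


From September 2090 to April 2098
8 years * 12 = 96 months, minus 5 months = 91

91 months


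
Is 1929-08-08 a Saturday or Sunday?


Anchor: Jan 1, 1929. With p = 1929 - 1 = 1928: (p + p//4 - p//100 + p//400) mod 7 = (1928 + 482 - 19 + 4) mod 7 = 2395 mod 7 = 1 -> Tuesday (Mon=0 ... Sun=6)
Day of year: 220; offset = 219
Weekday index = (1 + 219) mod 7 = 3 -> Thursday
Weekend days: Saturday, Sunday

No


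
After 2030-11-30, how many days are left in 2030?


Day of year: 334 of 365
Remaining = 365 - 334

31 days


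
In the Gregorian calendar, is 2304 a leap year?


Gregorian leap year rule: divisible by 4, but not by 100, unless also by 400.
2304 is divisible by 4 but not 100 -> leap year

Yes


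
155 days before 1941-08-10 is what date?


Start: 1941-08-10, subtract 155 days
Back 10 days from August 10 reaches July 31, 1941 -> 145 left
July 1941 has 31 days -> back to June 30, 1941 -> 114 left
June 1941 has 30 days -> back to May 31, 1941 -> 84 left
May 1941 has 31 days -> back to April 30, 1941 -> 53 left
April 1941 has 30 days -> back to March 31, 1941 -> 23 left
March 1941: 31 - 23 = 8 -> lands on March 8

Result: 1941-03-08


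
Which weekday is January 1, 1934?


Target: January 1, 1934
Anchor: Jan 1, 1934. With p = 1934 - 1 = 1933: (p + p//4 - p//100 + p//400) mod 7 = (1933 + 483 - 19 + 4) mod 7 = 2401 mod 7 = 0 -> Monday (Mon=0 ... Sun=6)
Offset from anchor: 0 days
Weekday index = (0 + 0) mod 7 = 0

Monday


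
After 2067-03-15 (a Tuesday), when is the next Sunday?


Current: Tuesday
Target: Sunday
Days ahead: 5

Next Sunday: 2067-03-20


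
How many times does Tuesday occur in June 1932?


June 1932 has 30 days
Anchor: Jan 1, 1932. With p = 1932 - 1 = 1931: (p + p//4 - p//100 + p//400) mod 7 = (1931 + 482 - 19 + 4) mod 7 = 2398 mod 7 = 4 -> Friday (Mon=0 ... Sun=6)
Days before June (Jan-May): 152; June 1 index = (4 + 152) mod 7 = 2 -> Wednesday
First Tuesday is June 7
Tuesdays: 7, 14, 21, 28

4 Tuesdays


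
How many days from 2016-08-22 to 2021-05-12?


From 2016-08-22 to 2021-05-12
2016-08-22: days before August = 31 + 29 + 31 + 30 + 31 + 30 + 31 = 213 (2016 is a leap year); day of year = 213 + 22 = 235
2021-05-12: days before May = 31 + 28 + 31 + 30 = 120 (2021 is not a leap year); day of year = 120 + 12 = 132
Rest of 2016: 366 - 235 = 131
Full years 2017 (365), 2018 (365), 2019 (365), 2020 (366): 1461
Total = 131 + 1461 + 132 = 1724

1724 days


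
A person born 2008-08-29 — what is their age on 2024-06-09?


Birth: 2008-08-29
Reference: 2024-06-09
Year difference: 2024 - 2008 = 16
Birthday not yet reached in 2024, subtract 1

15 years old


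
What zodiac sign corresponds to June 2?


Date: June 2
Conventional tropical zodiac dates: Gemini from May 21 onward; Cancer starts June 21
June 2 falls within the Gemini range

Gemini


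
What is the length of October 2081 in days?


October 2081

31 days


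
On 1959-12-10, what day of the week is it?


Date: December 10, 1959
Anchor: Jan 1, 1959. With p = 1959 - 1 = 1958: (p + p//4 - p//100 + p//400) mod 7 = (1958 + 489 - 19 + 4) mod 7 = 2432 mod 7 = 3 -> Thursday (Mon=0 ... Sun=6)
Days before December (Jan-Nov): 334; offset = 334 + 10 - 1 = 343
Weekday index = (3 + 343) mod 7 = 3

Day of the week: Thursday


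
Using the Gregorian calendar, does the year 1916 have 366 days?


Gregorian leap year rule: divisible by 4, but not by 100, unless also by 400.
1916 is divisible by 4 but not 100 -> leap year

Yes


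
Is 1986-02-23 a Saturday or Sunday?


Anchor: Jan 1, 1986. With p = 1986 - 1 = 1985: (p + p//4 - p//100 + p//400) mod 7 = (1985 + 496 - 19 + 4) mod 7 = 2466 mod 7 = 2 -> Wednesday (Mon=0 ... Sun=6)
Day of year: 54; offset = 53
Weekday index = (2 + 53) mod 7 = 6 -> Sunday
Weekend days: Saturday, Sunday

Yes


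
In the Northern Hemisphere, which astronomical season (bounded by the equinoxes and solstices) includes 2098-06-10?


Date: June 10
Astronomical Spring (approx.; exact equinox/solstice day varies by year): March 20 to June 20
June 10 falls within the Spring window

Spring


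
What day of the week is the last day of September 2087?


September 2087 has 30 days
Anchor: Jan 1, 2087. With p = 2087 - 1 = 2086: (p + p//4 - p//100 + p//400) mod 7 = (2086 + 521 - 20 + 5) mod 7 = 2592 mod 7 = 2 -> Wednesday (Mon=0 ... Sun=6)
Days before September (Jan-Aug): 243; September 1 index = (2 + 243) mod 7 = 0 -> Monday
Last day offset: 30 - 1 = 29 days
Weekday index = (0 + 29) mod 7 = 1

Tuesday, September 30


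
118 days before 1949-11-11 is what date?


Start: 1949-11-11, subtract 118 days
Back 11 days from November 11 reaches October 31, 1949 -> 107 left
October 1949 has 31 days -> back to September 30, 1949 -> 76 left
September 1949 has 30 days -> back to August 31, 1949 -> 46 left
August 1949 has 31 days -> back to July 31, 1949 -> 15 left
July 1949: 31 - 15 = 16 -> lands on July 16

Result: 1949-07-16


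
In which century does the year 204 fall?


Century = (year - 1) // 100 + 1
= (204 - 1) // 100 + 1
= 203 // 100 + 1
= 2 + 1

3rd century


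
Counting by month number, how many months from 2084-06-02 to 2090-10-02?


From June 2084 to October 2090
6 years * 12 = 72 months, plus 4 months = 76

76 months


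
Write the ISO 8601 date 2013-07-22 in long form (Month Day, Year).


ISO 2013-07-22 parses as year=2013, month=07, day=22
Month 7 -> July

July 22, 2013


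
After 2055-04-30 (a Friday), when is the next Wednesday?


Current: Friday
Target: Wednesday
Days ahead: 5

Next Wednesday: 2055-05-05


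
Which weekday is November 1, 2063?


Target: November 1, 2063
Anchor: Jan 1, 2063. With p = 2063 - 1 = 2062: (p + p//4 - p//100 + p//400) mod 7 = (2062 + 515 - 20 + 5) mod 7 = 2562 mod 7 = 0 -> Monday (Mon=0 ... Sun=6)
Days before November (Jan-Oct): 304 days
Weekday index = (0 + 304) mod 7 = 3

Thursday


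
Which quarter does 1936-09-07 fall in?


Month: September (month 9)
Q1: Jan-Mar, Q2: Apr-Jun, Q3: Jul-Sep, Q4: Oct-Dec

Q3


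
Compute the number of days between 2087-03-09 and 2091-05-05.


From 2087-03-09 to 2091-05-05
2087-03-09: days before March = 31 + 28 = 59 (2087 is not a leap year); day of year = 59 + 9 = 68
2091-05-05: days before May = 31 + 28 + 31 + 30 = 120 (2091 is not a leap year); day of year = 120 + 5 = 125
Rest of 2087: 365 - 68 = 297
Full years 2088 (366), 2089 (365), 2090 (365): 1096
Total = 297 + 1096 + 125 = 1518

1518 days


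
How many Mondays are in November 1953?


November 1953 has 30 days
Anchor: Jan 1, 1953. With p = 1953 - 1 = 1952: (p + p//4 - p//100 + p//400) mod 7 = (1952 + 488 - 19 + 4) mod 7 = 2425 mod 7 = 3 -> Thursday (Mon=0 ... Sun=6)
Days before November (Jan-Oct): 304; November 1 index = (3 + 304) mod 7 = 6 -> Sunday
First Monday is November 2
Mondays: 2, 9, 16, 23, 30

5 Mondays


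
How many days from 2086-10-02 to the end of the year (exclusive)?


Day of year: 275 of 365
Remaining = 365 - 275

90 days


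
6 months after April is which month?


April is month 4
4 + 6 = 10

October


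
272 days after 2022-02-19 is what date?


Start: 2022-02-19, add 272 days
February 2022 has 28 days: 28 - 19 = 9 days to February 28 -> 263 left
March 2022 has 31 days -> 232 left
April 2022 has 30 days -> 202 left
May 2022 has 31 days -> 171 left
June 2022 has 30 days -> 141 left
July 2022 has 31 days -> 110 left
August 2022 has 31 days -> 79 left
September 2022 has 30 days -> 49 left
October 2022 has 31 days -> 18 left
November 2022: 18 <= 30 -> lands on November 18

Result: 2022-11-18


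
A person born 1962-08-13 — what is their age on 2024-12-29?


Birth: 1962-08-13
Reference: 2024-12-29
Year difference: 2024 - 1962 = 62

62 years old


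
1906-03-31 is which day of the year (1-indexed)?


Date: March 31, 1906
Days in months 1 through 2: 59
Plus 31 days in March

Day of year: 90


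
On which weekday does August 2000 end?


August 2000 has 31 days
Anchor: Jan 1, 2000. With p = 2000 - 1 = 1999: (p + p//4 - p//100 + p//400) mod 7 = (1999 + 499 - 19 + 4) mod 7 = 2483 mod 7 = 5 -> Saturday (Mon=0 ... Sun=6)
Days before August (Jan-Jul): 213; August 1 index = (5 + 213) mod 7 = 1 -> Tuesday
Last day offset: 31 - 1 = 30 days
Weekday index = (1 + 30) mod 7 = 3

Thursday, August 31


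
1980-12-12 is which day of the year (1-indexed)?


Date: December 12, 1980
Days in months 1 through 11: 335
Plus 12 days in December

Day of year: 347


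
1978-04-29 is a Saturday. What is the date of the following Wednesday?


Current: Saturday
Target: Wednesday
Days ahead: 4

Next Wednesday: 1978-05-03


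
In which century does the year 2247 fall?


Century = (year - 1) // 100 + 1
= (2247 - 1) // 100 + 1
= 2246 // 100 + 1
= 22 + 1

23rd century


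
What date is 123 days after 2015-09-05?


Start: 2015-09-05, add 123 days
September 2015 has 30 days: 30 - 5 = 25 days to September 30 -> 98 left
October 2015 has 31 days -> 67 left
November 2015 has 30 days -> 37 left
December 2015 has 31 days -> 6 left
January 2016: 6 <= 31 -> lands on January 6

Result: 2016-01-06


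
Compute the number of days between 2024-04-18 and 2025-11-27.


From 2024-04-18 to 2025-11-27
2024-04-18: days before April = 31 + 29 + 31 = 91 (2024 is a leap year); day of year = 91 + 18 = 109
2025-11-27: days before November = 31 + 28 + 31 + 30 + 31 + 30 + 31 + 31 + 30 + 31 = 304 (2025 is not a leap year); day of year = 304 + 27 = 331
Rest of 2024: 366 - 109 = 257
Total = 257 + 331 = 588

588 days


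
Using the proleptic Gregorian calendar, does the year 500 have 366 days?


Gregorian leap year rule: divisible by 4, but not by 100, unless also by 400.
500 is divisible by 100 but not 400 -> not a leap year

No


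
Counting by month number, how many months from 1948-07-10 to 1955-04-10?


From July 1948 to April 1955
7 years * 12 = 84 months, minus 3 months = 81

81 months


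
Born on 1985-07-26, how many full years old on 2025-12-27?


Birth: 1985-07-26
Reference: 2025-12-27
Year difference: 2025 - 1985 = 40

40 years old


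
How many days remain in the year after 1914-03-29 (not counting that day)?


Day of year: 88 of 365
Remaining = 365 - 88

277 days


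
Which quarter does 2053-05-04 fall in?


Month: May (month 5)
Q1: Jan-Mar, Q2: Apr-Jun, Q3: Jul-Sep, Q4: Oct-Dec

Q2


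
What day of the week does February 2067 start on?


Target: February 1, 2067
Anchor: Jan 1, 2067. With p = 2067 - 1 = 2066: (p + p//4 - p//100 + p//400) mod 7 = (2066 + 516 - 20 + 5) mod 7 = 2567 mod 7 = 5 -> Saturday (Mon=0 ... Sun=6)
Days before February (Jan): 31 days
Weekday index = (5 + 31) mod 7 = 1

Tuesday


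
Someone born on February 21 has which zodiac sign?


Date: February 21
Conventional tropical zodiac dates: Pisces from February 19 onward; Aries starts March 21
February 21 falls within the Pisces range

Pisces


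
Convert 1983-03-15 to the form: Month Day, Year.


ISO 1983-03-15 parses as year=1983, month=03, day=15
Month 3 -> March

March 15, 1983


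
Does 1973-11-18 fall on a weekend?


Anchor: Jan 1, 1973. With p = 1973 - 1 = 1972: (p + p//4 - p//100 + p//400) mod 7 = (1972 + 493 - 19 + 4) mod 7 = 2450 mod 7 = 0 -> Monday (Mon=0 ... Sun=6)
Day of year: 322; offset = 321
Weekday index = (0 + 321) mod 7 = 6 -> Sunday
Weekend days: Saturday, Sunday

Yes


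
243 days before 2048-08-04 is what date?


Start: 2048-08-04, subtract 243 days
Back 4 days from August 4 reaches July 31, 2048 -> 239 left
July 2048 has 31 days -> back to June 30, 2048 -> 208 left
June 2048 has 30 days -> back to May 31, 2048 -> 178 left
May 2048 has 31 days -> back to April 30, 2048 -> 147 left
April 2048 has 30 days -> back to March 31, 2048 -> 117 left
March 2048 has 31 days -> back to February 29, 2048 -> 86 left
February 2048 has 29 days -> back to January 31, 2048 -> 57 left
January 2048 has 31 days -> back to December 31, 2047 -> 26 left
December 2047: 31 - 26 = 5 -> lands on December 5

Result: 2047-12-05


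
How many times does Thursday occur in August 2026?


August 2026 has 31 days
Anchor: Jan 1, 2026. With p = 2026 - 1 = 2025: (p + p//4 - p//100 + p//400) mod 7 = (2025 + 506 - 20 + 5) mod 7 = 2516 mod 7 = 3 -> Thursday (Mon=0 ... Sun=6)
Days before August (Jan-Jul): 212; August 1 index = (3 + 212) mod 7 = 5 -> Saturday
First Thursday is August 6
Thursdays: 6, 13, 20, 27

4 Thursdays


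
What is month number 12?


Month 12 of 12

December


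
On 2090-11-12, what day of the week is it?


Date: November 12, 2090
Anchor: Jan 1, 2090. With p = 2090 - 1 = 2089: (p + p//4 - p//100 + p//400) mod 7 = (2089 + 522 - 20 + 5) mod 7 = 2596 mod 7 = 6 -> Sunday (Mon=0 ... Sun=6)
Days before November (Jan-Oct): 304; offset = 304 + 12 - 1 = 315
Weekday index = (6 + 315) mod 7 = 6

Day of the week: Sunday


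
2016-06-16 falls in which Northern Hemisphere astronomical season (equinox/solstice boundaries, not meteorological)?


Date: June 16
Astronomical Spring (approx.; exact equinox/solstice day varies by year): March 20 to June 20
June 16 falls within the Spring window

Spring


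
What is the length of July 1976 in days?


July 1976

31 days


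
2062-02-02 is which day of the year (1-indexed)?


Date: February 2, 2062
Days in months 1 through 1: 31
Plus 2 days in February

Day of year: 33


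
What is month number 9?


Month 9 of 12

September


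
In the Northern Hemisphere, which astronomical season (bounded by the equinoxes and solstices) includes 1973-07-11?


Date: July 11
Astronomical Summer (approx.; exact equinox/solstice day varies by year): June 21 to September 21
July 11 falls within the Summer window

Summer


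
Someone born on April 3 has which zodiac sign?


Date: April 3
Conventional tropical zodiac dates: Aries from March 21 onward; Taurus starts April 20
April 3 falls within the Aries range

Aries


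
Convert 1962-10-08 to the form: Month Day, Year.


ISO 1962-10-08 parses as year=1962, month=10, day=08
Month 10 -> October

October 8, 1962


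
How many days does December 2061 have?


December 2061

31 days


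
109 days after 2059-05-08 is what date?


Start: 2059-05-08, add 109 days
May 2059 has 31 days: 31 - 8 = 23 days to May 31 -> 86 left
June 2059 has 30 days -> 56 left
July 2059 has 31 days -> 25 left
August 2059: 25 <= 31 -> lands on August 25

Result: 2059-08-25


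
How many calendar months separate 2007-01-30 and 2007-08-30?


From January 2007 to August 2007
0 years * 12 = 0 months, plus 7 months = 7

7 months


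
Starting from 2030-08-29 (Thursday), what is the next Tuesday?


Current: Thursday
Target: Tuesday
Days ahead: 5

Next Tuesday: 2030-09-03


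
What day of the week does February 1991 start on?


Target: February 1, 1991
Anchor: Jan 1, 1991. With p = 1991 - 1 = 1990: (p + p//4 - p//100 + p//400) mod 7 = (1990 + 497 - 19 + 4) mod 7 = 2472 mod 7 = 1 -> Tuesday (Mon=0 ... Sun=6)
Days before February (Jan): 31 days
Weekday index = (1 + 31) mod 7 = 4

Friday


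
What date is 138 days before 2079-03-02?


Start: 2079-03-02, subtract 138 days
Back 2 days from March 2 reaches February 28, 2079 -> 136 left
February 2079 has 28 days -> back to January 31, 2079 -> 108 left
January 2079 has 31 days -> back to December 31, 2078 -> 77 left
December 2078 has 31 days -> back to November 30, 2078 -> 46 left
November 2078 has 30 days -> back to October 31, 2078 -> 16 left
October 2078: 31 - 16 = 15 -> lands on October 15

Result: 2078-10-15


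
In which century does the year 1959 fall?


Century = (year - 1) // 100 + 1
= (1959 - 1) // 100 + 1
= 1958 // 100 + 1
= 19 + 1

20th century


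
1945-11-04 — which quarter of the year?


Month: November (month 11)
Q1: Jan-Mar, Q2: Apr-Jun, Q3: Jul-Sep, Q4: Oct-Dec

Q4


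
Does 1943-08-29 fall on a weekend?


Anchor: Jan 1, 1943. With p = 1943 - 1 = 1942: (p + p//4 - p//100 + p//400) mod 7 = (1942 + 485 - 19 + 4) mod 7 = 2412 mod 7 = 4 -> Friday (Mon=0 ... Sun=6)
Day of year: 241; offset = 240
Weekday index = (4 + 240) mod 7 = 6 -> Sunday
Weekend days: Saturday, Sunday

Yes


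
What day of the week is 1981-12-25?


Date: December 25, 1981
Anchor: Jan 1, 1981. With p = 1981 - 1 = 1980: (p + p//4 - p//100 + p//400) mod 7 = (1980 + 495 - 19 + 4) mod 7 = 2460 mod 7 = 3 -> Thursday (Mon=0 ... Sun=6)
Days before December (Jan-Nov): 334; offset = 334 + 25 - 1 = 358
Weekday index = (3 + 358) mod 7 = 4

Day of the week: Friday


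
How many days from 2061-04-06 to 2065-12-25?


From 2061-04-06 to 2065-12-25
2061-04-06: days before April = 31 + 28 + 31 = 90 (2061 is not a leap year); day of year = 90 + 6 = 96
2065-12-25: days before December = 31 + 28 + 31 + 30 + 31 + 30 + 31 + 31 + 30 + 31 + 30 = 334 (2065 is not a leap year); day of year = 334 + 25 = 359
Rest of 2061: 365 - 96 = 269
Full years 2062 (365), 2063 (365), 2064 (366): 1096
Total = 269 + 1096 + 359 = 1724

1724 days


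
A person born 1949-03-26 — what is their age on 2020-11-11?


Birth: 1949-03-26
Reference: 2020-11-11
Year difference: 2020 - 1949 = 71

71 years old


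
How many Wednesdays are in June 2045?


June 2045 has 30 days
Anchor: Jan 1, 2045. With p = 2045 - 1 = 2044: (p + p//4 - p//100 + p//400) mod 7 = (2044 + 511 - 20 + 5) mod 7 = 2540 mod 7 = 6 -> Sunday (Mon=0 ... Sun=6)
Days before June (Jan-May): 151; June 1 index = (6 + 151) mod 7 = 3 -> Thursday
First Wednesday is June 7
Wednesdays: 7, 14, 21, 28

4 Wednesdays


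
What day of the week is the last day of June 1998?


June 1998 has 30 days
Anchor: Jan 1, 1998. With p = 1998 - 1 = 1997: (p + p//4 - p//100 + p//400) mod 7 = (1997 + 499 - 19 + 4) mod 7 = 2481 mod 7 = 3 -> Thursday (Mon=0 ... Sun=6)
Days before June (Jan-May): 151; June 1 index = (3 + 151) mod 7 = 0 -> Monday
Last day offset: 30 - 1 = 29 days
Weekday index = (0 + 29) mod 7 = 1

Tuesday, June 30


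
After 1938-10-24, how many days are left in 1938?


Day of year: 297 of 365
Remaining = 365 - 297

68 days


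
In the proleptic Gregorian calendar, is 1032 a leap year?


Gregorian leap year rule: divisible by 4, but not by 100, unless also by 400.
1032 is divisible by 4 but not 100 -> leap year

Yes


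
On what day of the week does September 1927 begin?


Target: September 1, 1927
Anchor: Jan 1, 1927. With p = 1927 - 1 = 1926: (p + p//4 - p//100 + p//400) mod 7 = (1926 + 481 - 19 + 4) mod 7 = 2392 mod 7 = 5 -> Saturday (Mon=0 ... Sun=6)
Days before September (Jan-Aug): 243 days
Weekday index = (5 + 243) mod 7 = 3

Thursday


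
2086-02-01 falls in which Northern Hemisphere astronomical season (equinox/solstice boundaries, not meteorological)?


Date: February 1
Astronomical Winter (approx.; exact equinox/solstice day varies by year): December 21 to March 19
February 1 falls within the Winter window

Winter


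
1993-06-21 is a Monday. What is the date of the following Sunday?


Current: Monday
Target: Sunday
Days ahead: 6

Next Sunday: 1993-06-27


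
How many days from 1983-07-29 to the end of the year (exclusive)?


Day of year: 210 of 365
Remaining = 365 - 210

155 days


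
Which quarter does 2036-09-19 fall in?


Month: September (month 9)
Q1: Jan-Mar, Q2: Apr-Jun, Q3: Jul-Sep, Q4: Oct-Dec

Q3


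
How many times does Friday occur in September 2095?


September 2095 has 30 days
Anchor: Jan 1, 2095. With p = 2095 - 1 = 2094: (p + p//4 - p//100 + p//400) mod 7 = (2094 + 523 - 20 + 5) mod 7 = 2602 mod 7 = 5 -> Saturday (Mon=0 ... Sun=6)
Days before September (Jan-Aug): 243; September 1 index = (5 + 243) mod 7 = 3 -> Thursday
First Friday is September 2
Fridays: 2, 9, 16, 23, 30

5 Fridays


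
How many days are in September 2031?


September 2031

30 days


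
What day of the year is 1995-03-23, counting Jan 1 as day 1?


Date: March 23, 1995
Days in months 1 through 2: 59
Plus 23 days in March

Day of year: 82


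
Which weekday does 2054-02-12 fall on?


Date: February 12, 2054
Anchor: Jan 1, 2054. With p = 2054 - 1 = 2053: (p + p//4 - p//100 + p//400) mod 7 = (2053 + 513 - 20 + 5) mod 7 = 2551 mod 7 = 3 -> Thursday (Mon=0 ... Sun=6)
Days before February (Jan): 31; offset = 31 + 12 - 1 = 42
Weekday index = (3 + 42) mod 7 = 3

Day of the week: Thursday


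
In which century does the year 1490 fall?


Century = (year - 1) // 100 + 1
= (1490 - 1) // 100 + 1
= 1489 // 100 + 1
= 14 + 1

15th century


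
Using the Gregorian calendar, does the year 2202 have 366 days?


Gregorian leap year rule: divisible by 4, but not by 100, unless also by 400.
2202 is not divisible by 4 -> not a leap year

No


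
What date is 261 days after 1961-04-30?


Start: 1961-04-30, add 261 days
April 30 is the last day of April 1961 -> 261 left
May 1961 has 31 days -> 230 left
June 1961 has 30 days -> 200 left
July 1961 has 31 days -> 169 left
August 1961 has 31 days -> 138 left
September 1961 has 30 days -> 108 left
October 1961 has 31 days -> 77 left
November 1961 has 30 days -> 47 left
December 1961 has 31 days -> 16 left
January 1962: 16 <= 31 -> lands on January 16

Result: 1962-01-16


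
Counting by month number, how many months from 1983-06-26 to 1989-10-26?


From June 1983 to October 1989
6 years * 12 = 72 months, plus 4 months = 76

76 months


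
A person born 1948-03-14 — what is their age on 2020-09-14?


Birth: 1948-03-14
Reference: 2020-09-14
Year difference: 2020 - 1948 = 72

72 years old


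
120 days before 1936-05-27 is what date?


Start: 1936-05-27, subtract 120 days
Back 27 days from May 27 reaches April 30, 1936 -> 93 left
April 1936 has 30 days -> back to March 31, 1936 -> 63 left
March 1936 has 31 days -> back to February 29, 1936 -> 32 left
February 1936 has 29 days -> back to January 31, 1936 -> 3 left
January 1936: 31 - 3 = 28 -> lands on January 28

Result: 1936-01-28


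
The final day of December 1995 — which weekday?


December 1995 has 31 days
Anchor: Jan 1, 1995. With p = 1995 - 1 = 1994: (p + p//4 - p//100 + p//400) mod 7 = (1994 + 498 - 19 + 4) mod 7 = 2477 mod 7 = 6 -> Sunday (Mon=0 ... Sun=6)
Days before December (Jan-Nov): 334; December 1 index = (6 + 334) mod 7 = 4 -> Friday
Last day offset: 31 - 1 = 30 days
Weekday index = (4 + 30) mod 7 = 6

Sunday, December 31


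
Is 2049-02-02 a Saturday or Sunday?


Anchor: Jan 1, 2049. With p = 2049 - 1 = 2048: (p + p//4 - p//100 + p//400) mod 7 = (2048 + 512 - 20 + 5) mod 7 = 2545 mod 7 = 4 -> Friday (Mon=0 ... Sun=6)
Day of year: 33; offset = 32
Weekday index = (4 + 32) mod 7 = 1 -> Tuesday
Weekend days: Saturday, Sunday

No


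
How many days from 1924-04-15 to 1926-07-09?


From 1924-04-15 to 1926-07-09
1924-04-15: days before April = 31 + 29 + 31 = 91 (1924 is a leap year); day of year = 91 + 15 = 106
1926-07-09: days before July = 31 + 28 + 31 + 30 + 31 + 30 = 181 (1926 is not a leap year); day of year = 181 + 9 = 190
Rest of 1924: 366 - 106 = 260
Full years 1925 (365): 365
Total = 260 + 365 + 190 = 815

815 days


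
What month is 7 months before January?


January is month 1
1 - 7 = -6; wrap: -6 + 12 = 6

June


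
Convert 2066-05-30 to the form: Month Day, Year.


ISO 2066-05-30 parses as year=2066, month=05, day=30
Month 5 -> May

May 30, 2066


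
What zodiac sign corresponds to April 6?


Date: April 6
Conventional tropical zodiac dates: Aries from March 21 onward; Taurus starts April 20
April 6 falls within the Aries range

Aries


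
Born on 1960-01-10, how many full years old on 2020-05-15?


Birth: 1960-01-10
Reference: 2020-05-15
Year difference: 2020 - 1960 = 60

60 years old


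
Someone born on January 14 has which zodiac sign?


Date: January 14
Conventional tropical zodiac dates: Capricorn from December 22 onward; Aquarius starts January 20
January 14 falls within the Capricorn range

Capricorn


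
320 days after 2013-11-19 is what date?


Start: 2013-11-19, add 320 days
November 2013 has 30 days: 30 - 19 = 11 days to November 30 -> 309 left
December 2013 has 31 days -> 278 left
January 2014 has 31 days -> 247 left
February 2014 has 28 days -> 219 left
March 2014 has 31 days -> 188 left
April 2014 has 30 days -> 158 left
May 2014 has 31 days -> 127 left
June 2014 has 30 days -> 97 left
July 2014 has 31 days -> 66 left
August 2014 has 31 days -> 35 left
September 2014 has 30 days -> 5 left
October 2014: 5 <= 31 -> lands on October 5

Result: 2014-10-05


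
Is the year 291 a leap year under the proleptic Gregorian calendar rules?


Gregorian leap year rule: divisible by 4, but not by 100, unless also by 400.
291 is not divisible by 4 -> not a leap year

No


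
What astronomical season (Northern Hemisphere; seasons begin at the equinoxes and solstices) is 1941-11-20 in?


Date: November 20
Astronomical Autumn (approx.; exact equinox/solstice day varies by year): September 22 to December 20
November 20 falls within the Autumn window

Autumn


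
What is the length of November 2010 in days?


November 2010

30 days


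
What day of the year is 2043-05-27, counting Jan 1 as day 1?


Date: May 27, 2043
Days in months 1 through 4: 120
Plus 27 days in May

Day of year: 147


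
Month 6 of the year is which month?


Month 6 of 12

June


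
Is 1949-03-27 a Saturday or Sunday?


Anchor: Jan 1, 1949. With p = 1949 - 1 = 1948: (p + p//4 - p//100 + p//400) mod 7 = (1948 + 487 - 19 + 4) mod 7 = 2420 mod 7 = 5 -> Saturday (Mon=0 ... Sun=6)
Day of year: 86; offset = 85
Weekday index = (5 + 85) mod 7 = 6 -> Sunday
Weekend days: Saturday, Sunday

Yes


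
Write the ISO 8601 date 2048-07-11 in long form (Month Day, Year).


ISO 2048-07-11 parses as year=2048, month=07, day=11
Month 7 -> July

July 11, 2048


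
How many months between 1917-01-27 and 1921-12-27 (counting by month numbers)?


From January 1917 to December 1921
4 years * 12 = 48 months, plus 11 months = 59

59 months


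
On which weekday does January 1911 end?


January 1911 has 31 days
Anchor: Jan 1, 1911. With p = 1911 - 1 = 1910: (p + p//4 - p//100 + p//400) mod 7 = (1910 + 477 - 19 + 4) mod 7 = 2372 mod 7 = 6 -> Sunday (Mon=0 ... Sun=6)
January 1 is the anchor itself -> Sunday
Last day offset: 31 - 1 = 30 days
Weekday index = (6 + 30) mod 7 = 1

Tuesday, January 31


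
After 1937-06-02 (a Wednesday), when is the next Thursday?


Current: Wednesday
Target: Thursday
Days ahead: 1

Next Thursday: 1937-06-03


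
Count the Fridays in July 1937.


July 1937 has 31 days
Anchor: Jan 1, 1937. With p = 1937 - 1 = 1936: (p + p//4 - p//100 + p//400) mod 7 = (1936 + 484 - 19 + 4) mod 7 = 2405 mod 7 = 4 -> Friday (Mon=0 ... Sun=6)
Days before July (Jan-Jun): 181; July 1 index = (4 + 181) mod 7 = 3 -> Thursday
First Friday is July 2
Fridays: 2, 9, 16, 23, 30

5 Fridays


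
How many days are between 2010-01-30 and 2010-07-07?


From 2010-01-30 to 2010-07-07
2010-01-30: day of year = 30
2010-07-07: days before July = 31 + 28 + 31 + 30 + 31 + 30 = 181 (2010 is not a leap year); day of year = 181 + 7 = 188
Same year: 188 - 30 = 158

158 days


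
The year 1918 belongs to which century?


Century = (year - 1) // 100 + 1
= (1918 - 1) // 100 + 1
= 1917 // 100 + 1
= 19 + 1

20th century


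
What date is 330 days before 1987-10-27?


Start: 1987-10-27, subtract 330 days
Back 27 days from October 27 reaches September 30, 1987 -> 303 left
September 1987 has 30 days -> back to August 31, 1987 -> 273 left
August 1987 has 31 days -> back to July 31, 1987 -> 242 left
July 1987 has 31 days -> back to June 30, 1987 -> 211 left
June 1987 has 30 days -> back to May 31, 1987 -> 181 left
May 1987 has 31 days -> back to April 30, 1987 -> 150 left
April 1987 has 30 days -> back to March 31, 1987 -> 120 left
March 1987 has 31 days -> back to February 28, 1987 -> 89 left
February 1987 has 28 days -> back to January 31, 1987 -> 61 left
January 1987 has 31 days -> back to December 31, 1986 -> 30 left
December 1986: 31 - 30 = 1 -> lands on December 1

Result: 1986-12-01
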